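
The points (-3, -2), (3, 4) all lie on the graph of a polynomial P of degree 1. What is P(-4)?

Using the Lagrange interpolation formula with nodes -3, 3:
  L_0(t) = (t - 3) / -6
  L_1(t) = (t + 3) / 6
Then P(t) = -2·L_0(t) + 4·L_1(t).
Expanding and collecting terms gives P(t) = t + 1.
Evaluating at t = -4: P(-4) = -3.

-3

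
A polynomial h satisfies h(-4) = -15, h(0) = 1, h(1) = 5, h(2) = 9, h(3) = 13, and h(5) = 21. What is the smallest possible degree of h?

1

Divided differences on the nodes -4, 0, 1, 2, 3, 5:
  order 0: -15  1  5  9  13  21
  order 1: 4  4  4  4  4
  order 2: 0  0  0  0
  order 3: 0  0  0
  order 4: 0  0
  order 5: 0
The order-1 divided differences are all 4 (nonzero) and every higher order vanishes, so the data lies on a polynomial of degree exactly 1.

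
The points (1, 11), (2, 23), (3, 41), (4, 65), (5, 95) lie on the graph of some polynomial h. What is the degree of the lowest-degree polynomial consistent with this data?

2

Forward differences of the values at n = 1, 2, 3, 4, 5:
  h  : 11  23  41  65  95
  Δ  : 12  18  24  30
  Δ^2: 6  6  6
  Δ^3: 0  0
  Δ^4: 0
The second differences are constant (6) and nonzero, while all higher differences vanish, so the minimal degree is 2.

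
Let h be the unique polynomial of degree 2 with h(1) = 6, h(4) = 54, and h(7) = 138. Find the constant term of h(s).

-2

Write h(s) = as^2 + bs + c. Substituting each data point gives a linear system:
  a + b + c = 6
  16a + 4b + c = 54
  49a + 7b + c = 138
Solving the system yields a = 2, b = 6, c = -2.
So h(s) = 2s^2 + 6s - 2.
The constant term is -2.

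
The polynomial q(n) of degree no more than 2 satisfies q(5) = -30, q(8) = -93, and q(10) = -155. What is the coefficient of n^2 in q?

Write q(n) = an^2 + bn + c. Substituting each data point gives a linear system:
  25a + 5b + c = -30
  64a + 8b + c = -93
  100a + 10b + c = -155
Solving the system yields a = -2, b = 5, c = -5.
So q(n) = -2n^2 + 5n - 5.
The leading coefficient is -2.

-2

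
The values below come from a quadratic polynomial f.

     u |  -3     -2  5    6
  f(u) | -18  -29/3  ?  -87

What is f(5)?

The 3 known points determine the degree-2 polynomial uniquely.
Write f(u) = au^2 + bu + c. Substituting each data point gives a linear system:
  9a - 3b + c = -18
  4a - 2b + c = -29/3
  36a + 6b + c = -87
Solving the system yields a = -2, b = -5/3, c = -5.
So f(u) = -2u² - (5/3)u - 5.
Then f(5) = -190/3.

-190/3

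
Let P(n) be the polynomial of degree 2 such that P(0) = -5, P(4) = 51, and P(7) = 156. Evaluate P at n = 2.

11

Using the Lagrange interpolation formula with nodes 0, 4, 7:
  L_0(n) = (n - 4)(n - 7) / 28
  L_1(n) = n(n - 7) / -12
  L_2(n) = n(n - 4) / 21
Then P(n) = -5·L_0(n) + 51·L_1(n) + 156·L_2(n).
Expanding and collecting terms gives P(n) = 3n^2 + 2n - 5.
Evaluating at n = 2: P(2) = 11.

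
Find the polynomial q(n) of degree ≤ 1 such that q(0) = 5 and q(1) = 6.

Write q(n) = an + b. Substituting each data point gives a linear system:
  b = 5
  a + b = 6
Solving the system yields a = 1, b = 5.
So q(n) = n + 5.
Check: q(0) = 5. ✓

q(n) = n + 5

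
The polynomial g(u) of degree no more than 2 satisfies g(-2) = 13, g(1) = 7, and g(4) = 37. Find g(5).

Forward differences of the values at u = -2, 1, 4:
  g  : 13  7  37
  Δ  : -6  30
  Δ^2: 36
The second differences are constant, confirming degree 2.
Interpolating (Newton forward form) and evaluating at u = 5 gives g(5) = 55.

55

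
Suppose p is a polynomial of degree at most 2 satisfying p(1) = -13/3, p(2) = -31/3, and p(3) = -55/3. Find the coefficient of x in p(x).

-3

Write p(x) = ax^2 + bx + c. Substituting each data point gives a linear system:
  a + b + c = -13/3
  4a + 2b + c = -31/3
  9a + 3b + c = -55/3
Solving the system yields a = -1, b = -3, c = -1/3.
So p(x) = -x^2 - 3x - 1/3.
The coefficient of x is -3.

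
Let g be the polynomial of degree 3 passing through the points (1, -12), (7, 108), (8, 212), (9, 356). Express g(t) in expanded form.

Write g(t) = at^3 + bt^2 + ct + d. Substituting each data point gives a linear system:
  a + b + c + d = -12
  343a + 49b + 7c + d = 108
  512a + 64b + 8c + d = 212
  729a + 81b + 9c + d = 356
Solving the system yields a = 1, b = -4, c = -5, d = -4.
So g(t) = t^3 - 4t^2 - 5t - 4.
Check: g(7) = 108. ✓

g(t) = t^3 - 4t^2 - 5t - 4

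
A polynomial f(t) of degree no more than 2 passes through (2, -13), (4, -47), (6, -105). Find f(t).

Using the Lagrange interpolation formula with nodes 2, 4, 6:
  L_0(t) = (t - 4)(t - 6) / 8
  L_1(t) = (t - 2)(t - 6) / -4
  L_2(t) = (t - 2)(t - 4) / 8
Then f(t) = -13·L_0(t) - 47·L_1(t) - 105·L_2(t).
Expanding and collecting terms gives f(t) = -3t² + t - 3.
Check: f(6) = -105. ✓

f(t) = -3t^2 + t - 3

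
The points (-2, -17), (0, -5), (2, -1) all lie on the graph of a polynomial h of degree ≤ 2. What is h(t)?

h(t) = -t^2 + 4t - 5

Write h(t) = at^2 + bt + c. Substituting each data point gives a linear system:
  4a - 2b + c = -17
  c = -5
  4a + 2b + c = -1
Solving the system yields a = -1, b = 4, c = -5.
So h(t) = -t^2 + 4t - 5.
Check: h(2) = -1. ✓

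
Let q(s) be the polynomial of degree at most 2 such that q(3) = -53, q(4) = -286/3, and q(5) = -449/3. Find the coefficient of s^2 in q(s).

-6

Write q(s) = as^2 + bs + c. Substituting each data point gives a linear system:
  9a + 3b + c = -53
  16a + 4b + c = -286/3
  25a + 5b + c = -449/3
Solving the system yields a = -6, b = -1/3, c = 2.
So q(s) = -6s^2 - (1/3)s + 2.
The leading coefficient is -6.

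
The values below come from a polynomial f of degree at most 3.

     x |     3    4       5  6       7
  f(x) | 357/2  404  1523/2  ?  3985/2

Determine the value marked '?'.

On equispaced nodes a degree-3 polynomial has vanishing fourth forward difference, so
  f(3) - 4·f(4) + 6·f(5) - 4·f(6) + f(7) = 0.
Substituting the known values and solving for f(6):
  -4·f(6) = -5124
  f(6) = 1281.

1281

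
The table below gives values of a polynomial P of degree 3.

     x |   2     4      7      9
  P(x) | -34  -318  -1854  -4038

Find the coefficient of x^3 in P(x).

-6

Write P(x) = ax^3 + bx^2 + cx + d. Substituting each data point gives a linear system:
  8a + 4b + 2c + d = -34
  64a + 16b + 4c + d = -318
  343a + 49b + 7c + d = -1854
  729a + 81b + 9c + d = -4038
Solving the system yields a = -6, b = 4, c = 2, d = -6.
So P(x) = -6x³ + 4x² + 2x - 6.
The leading coefficient is -6.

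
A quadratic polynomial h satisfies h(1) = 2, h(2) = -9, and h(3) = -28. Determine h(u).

h(u) = -4u^2 + u + 5

Using the Lagrange interpolation formula with nodes 1, 2, 3:
  L_0(u) = (u - 2)(u - 3) / 2
  L_1(u) = (u - 1)(u - 3) / -1
  L_2(u) = (u - 1)(u - 2) / 2
Then h(u) = 2·L_0(u) - 9·L_1(u) - 28·L_2(u).
Expanding and collecting terms gives h(u) = -4u^2 + u + 5.
Check: h(2) = -9. ✓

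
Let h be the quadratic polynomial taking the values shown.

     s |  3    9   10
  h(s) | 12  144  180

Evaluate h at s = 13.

Using the Lagrange interpolation formula with nodes 3, 9, 10:
  L_0(s) = (s - 9)(s - 10) / 42
  L_1(s) = (s - 3)(s - 10) / -6
  L_2(s) = (s - 3)(s - 9) / 7
Then h(s) = 12·L_0(s) + 144·L_1(s) + 180·L_2(s).
Expanding and collecting terms gives h(s) = 2s^2 - 2s.
Evaluating at s = 13: h(13) = 312.

312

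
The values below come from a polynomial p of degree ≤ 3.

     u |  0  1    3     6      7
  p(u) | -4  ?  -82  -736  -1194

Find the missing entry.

-6

The 4 known points determine the degree-3 polynomial uniquely.
Write p(u) = au^3 + bu^2 + cu + d. Substituting each data point gives a linear system:
  d = -4
  27a + 9b + 3c + d = -82
  216a + 36b + 6c + d = -736
  343a + 49b + 7c + d = -1194
Solving the system yields a = -4, b = 4, c = -2, d = -4.
So p(u) = -4u^3 + 4u^2 - 2u - 4.
Then p(1) = -6.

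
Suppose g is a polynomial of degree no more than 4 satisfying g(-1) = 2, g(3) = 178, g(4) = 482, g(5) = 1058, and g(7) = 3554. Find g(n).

g(n) = n^4 + 3n^3 + 3n^2 - 3n - 2

Using the Lagrange interpolation formula with nodes -1, 3, 4, 5, 7:
  L_0(n) = (n - 3)(n - 4)(n - 5)(n - 7) / 960
  L_1(n) = (n + 1)(n - 4)(n - 5)(n - 7) / -32
  L_2(n) = (n + 1)(n - 3)(n - 5)(n - 7) / 15
  L_3(n) = (n + 1)(n - 3)(n - 4)(n - 7) / -24
  L_4(n) = (n + 1)(n - 3)(n - 4)(n - 5) / 192
Then g(n) = 2·L_0(n) + 178·L_1(n) + 482·L_2(n) + 1058·L_3(n) + 3554·L_4(n).
Expanding and collecting terms gives g(n) = n^4 + 3n^3 + 3n^2 - 3n - 2.
Check: g(3) = 178. ✓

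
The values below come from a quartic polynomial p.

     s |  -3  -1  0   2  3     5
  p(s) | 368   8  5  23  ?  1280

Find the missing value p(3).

128

The 5 known points determine the degree-4 polynomial uniquely.
Write p(s) = as^4 + bs^3 + cs^2 + ds + e. Substituting each data point gives a linear system:
  81a - 27b + 9c - 3d + e = 368
  a - b + c - d + e = 8
  e = 5
  16a + 8b + 4c + 2d + e = 23
  625a + 125b + 25c + 5d + e = 1280
Solving the system yields a = 3, b = -5, c = 0, d = 5, e = 5.
So p(s) = 3s^4 - 5s^3 + 5s + 5.
Then p(3) = 128.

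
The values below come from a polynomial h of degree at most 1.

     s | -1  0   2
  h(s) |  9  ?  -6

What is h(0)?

4

The 2 known points determine the degree-1 polynomial uniquely.
Write h(s) = as + b. Substituting each data point gives a linear system:
  -a + b = 9
  2a + b = -6
Solving the system yields a = -5, b = 4.
So h(s) = -5s + 4.
Then h(0) = 4.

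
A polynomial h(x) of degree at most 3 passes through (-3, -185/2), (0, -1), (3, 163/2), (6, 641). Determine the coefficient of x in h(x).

2

Write h(x) = ax^3 + bx^2 + cx + d. Substituting each data point gives a linear system:
  -27a + 9b - 3c + d = -185/2
  d = -1
  27a + 9b + 3c + d = 163/2
  216a + 36b + 6c + d = 641
Solving the system yields a = 3, b = -1/2, c = 2, d = -1.
So h(x) = 3x^3 - (1/2)x^2 + 2x - 1.
The coefficient of x is 2.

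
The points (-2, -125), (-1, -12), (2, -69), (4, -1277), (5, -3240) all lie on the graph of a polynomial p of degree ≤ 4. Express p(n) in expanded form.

p(n) = -6n^4 + 4n^3 + n^2 - 2n - 5

Using the Lagrange interpolation formula with nodes -2, -1, 2, 4, 5:
  L_0(n) = (n + 1)(n - 2)(n - 4)(n - 5) / 168
  L_1(n) = (n + 2)(n - 2)(n - 4)(n - 5) / -90
  L_2(n) = (n + 2)(n + 1)(n - 4)(n - 5) / 72
  L_3(n) = (n + 2)(n + 1)(n - 2)(n - 5) / -60
  L_4(n) = (n + 2)(n + 1)(n - 2)(n - 4) / 126
Then p(n) = -125·L_0(n) - 12·L_1(n) - 69·L_2(n) - 1277·L_3(n) - 3240·L_4(n).
Expanding and collecting terms gives p(n) = -6n^4 + 4n^3 + n^2 - 2n - 5.
Check: p(-1) = -12. ✓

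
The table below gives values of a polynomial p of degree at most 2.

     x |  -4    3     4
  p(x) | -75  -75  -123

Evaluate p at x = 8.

Using the Lagrange interpolation formula with nodes -4, 3, 4:
  L_0(x) = (x - 3)(x - 4) / 56
  L_1(x) = (x + 4)(x - 4) / -7
  L_2(x) = (x + 4)(x - 3) / 8
Then p(x) = -75·L_0(x) - 75·L_1(x) - 123·L_2(x).
Expanding and collecting terms gives p(x) = -6x² - 6x - 3.
Evaluating at x = 8: p(8) = -435.

-435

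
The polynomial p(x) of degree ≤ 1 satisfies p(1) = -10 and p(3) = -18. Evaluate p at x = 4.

Using the Lagrange interpolation formula with nodes 1, 3:
  L_0(x) = (x - 3) / -2
  L_1(x) = (x - 1) / 2
Then p(x) = -10·L_0(x) - 18·L_1(x).
Expanding and collecting terms gives p(x) = -4x - 6.
Evaluating at x = 4: p(4) = -22.

-22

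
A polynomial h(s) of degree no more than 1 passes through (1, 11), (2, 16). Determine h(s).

h(s) = 5s + 6

Using the Lagrange interpolation formula with nodes 1, 2:
  L_0(s) = (s - 2) / -1
  L_1(s) = (s - 1) / 1
Then h(s) = 11·L_0(s) + 16·L_1(s).
Expanding and collecting terms gives h(s) = 5s + 6.
Check: h(1) = 11. ✓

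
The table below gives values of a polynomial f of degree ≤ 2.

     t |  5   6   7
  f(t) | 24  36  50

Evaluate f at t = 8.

Write f(t) = at^2 + bt + c. Substituting each data point gives a linear system:
  25a + 5b + c = 24
  36a + 6b + c = 36
  49a + 7b + c = 50
Solving the system yields a = 1, b = 1, c = -6.
So f(t) = t^2 + t - 6.
Then f(8) = 66.

66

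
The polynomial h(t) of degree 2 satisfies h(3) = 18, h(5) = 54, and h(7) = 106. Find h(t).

Write h(t) = at^2 + bt + c. Substituting each data point gives a linear system:
  9a + 3b + c = 18
  25a + 5b + c = 54
  49a + 7b + c = 106
Solving the system yields a = 2, b = 2, c = -6.
So h(t) = 2t^2 + 2t - 6.
Check: h(5) = 54. ✓

h(t) = 2t^2 + 2t - 6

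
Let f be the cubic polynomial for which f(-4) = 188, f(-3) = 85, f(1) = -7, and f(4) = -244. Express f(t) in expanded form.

f(t) = -3t^3 - 2t^2 - 6t + 4

Write f(t) = at^3 + bt^2 + ct + d. Substituting each data point gives a linear system:
  -64a + 16b - 4c + d = 188
  -27a + 9b - 3c + d = 85
  a + b + c + d = -7
  64a + 16b + 4c + d = -244
Solving the system yields a = -3, b = -2, c = -6, d = 4.
So f(t) = -3t^3 - 2t^2 - 6t + 4.
Check: f(-4) = 188. ✓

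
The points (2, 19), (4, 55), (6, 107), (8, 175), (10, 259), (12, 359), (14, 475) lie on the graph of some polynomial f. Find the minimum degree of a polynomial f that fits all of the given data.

Forward differences of the values at n = 2, 4, 6, 8, 10, 12, 14:
  f  : 19  55  107  175  259  359  475
  Δ  : 36  52  68  84  100  116
  Δ^2: 16  16  16  16  16
  Δ^3: 0  0  0  0
  Δ^4: 0  0  0
  Δ^5: 0  0
  Δ^6: 0
The second differences are constant (16) and nonzero, while all higher differences vanish, so the minimal degree is 2.

2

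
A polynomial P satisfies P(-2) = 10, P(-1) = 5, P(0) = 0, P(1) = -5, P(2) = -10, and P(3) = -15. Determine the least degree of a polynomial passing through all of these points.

1

Forward differences of the values at t = -2, -1, 0, 1, 2, 3:
  P  : 10  5  0  -5  -10  -15
  Δ  : -5  -5  -5  -5  -5
  Δ^2: 0  0  0  0
  Δ^3: 0  0  0
  Δ^4: 0  0
  Δ^5: 0
The first differences are constant (-5) and nonzero, while all higher differences vanish, so the minimal degree is 1.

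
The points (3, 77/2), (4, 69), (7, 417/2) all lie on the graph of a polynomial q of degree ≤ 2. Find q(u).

q(u) = 4u^2 + (5/2)u - 5

Write q(u) = au^2 + bu + c. Substituting each data point gives a linear system:
  9a + 3b + c = 77/2
  16a + 4b + c = 69
  49a + 7b + c = 417/2
Solving the system yields a = 4, b = 5/2, c = -5.
So q(u) = 4u² + (5/2)u - 5.
Check: q(7) = 417/2. ✓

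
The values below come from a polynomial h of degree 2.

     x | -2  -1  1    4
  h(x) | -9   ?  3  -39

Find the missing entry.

The 3 known points determine the degree-2 polynomial uniquely.
Write h(x) = ax^2 + bx + c. Substituting each data point gives a linear system:
  4a - 2b + c = -9
  a + b + c = 3
  16a + 4b + c = -39
Solving the system yields a = -3, b = 1, c = 5.
So h(x) = -3x^2 + x + 5.
Then h(-1) = 1.

1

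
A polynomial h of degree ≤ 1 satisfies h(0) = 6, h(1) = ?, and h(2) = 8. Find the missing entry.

On equispaced nodes a degree-1 polynomial has vanishing second forward difference, so
  h(0) - 2·h(1) + h(2) = 0.
Substituting the known values and solving for h(1):
  -2·h(1) = -14
  h(1) = 7.

7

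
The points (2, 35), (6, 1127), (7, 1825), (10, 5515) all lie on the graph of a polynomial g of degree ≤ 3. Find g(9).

Using the Lagrange interpolation formula with nodes 2, 6, 7, 10:
  L_0(s) = (s - 6)(s - 7)(s - 10) / -160
  L_1(s) = (s - 2)(s - 7)(s - 10) / 16
  L_2(s) = (s - 2)(s - 6)(s - 10) / -15
  L_3(s) = (s - 2)(s - 6)(s - 7) / 96
Then g(s) = 35·L_0(s) + 1127·L_1(s) + 1825·L_2(s) + 5515·L_3(s).
Expanding and collecting terms gives g(s) = 6s^3 - 5s^2 + s + 5.
Evaluating at s = 9: g(9) = 3983.

3983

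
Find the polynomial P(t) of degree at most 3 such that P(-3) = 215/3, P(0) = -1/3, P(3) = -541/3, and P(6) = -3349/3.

Write P(t) = at^3 + bt^2 + ct + d. Substituting each data point gives a linear system:
  -27a + 9b - 3c + d = 215/3
  d = -1/3
  27a + 9b + 3c + d = -541/3
  216a + 36b + 6c + d = -3349/3
Solving the system yields a = -4, b = -6, c = -6, d = -1/3.
So P(t) = -4t^3 - 6t^2 - 6t - 1/3.
Check: P(6) = -3349/3. ✓

P(t) = -4t^3 - 6t^2 - 6t - 1/3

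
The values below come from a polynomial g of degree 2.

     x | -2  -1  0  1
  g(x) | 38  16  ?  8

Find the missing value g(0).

6

The 3 known points determine the degree-2 polynomial uniquely.
Write g(x) = ax^2 + bx + c. Substituting each data point gives a linear system:
  4a - 2b + c = 38
  a - b + c = 16
  a + b + c = 8
Solving the system yields a = 6, b = -4, c = 6.
So g(x) = 6x^2 - 4x + 6.
Then g(0) = 6.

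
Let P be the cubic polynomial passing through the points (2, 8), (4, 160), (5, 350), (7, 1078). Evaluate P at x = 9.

2430

Using the Lagrange interpolation formula with nodes 2, 4, 5, 7:
  L_0(x) = (x - 4)(x - 5)(x - 7) / -30
  L_1(x) = (x - 2)(x - 5)(x - 7) / 6
  L_2(x) = (x - 2)(x - 4)(x - 7) / -6
  L_3(x) = (x - 2)(x - 4)(x - 5) / 30
Then P(x) = 8·L_0(x) + 160·L_1(x) + 350·L_2(x) + 1078·L_3(x).
Expanding and collecting terms gives P(x) = 4x³ - 6x².
Evaluating at x = 9: P(9) = 2430.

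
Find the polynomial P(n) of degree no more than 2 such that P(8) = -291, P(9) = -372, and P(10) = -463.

P(n) = -5n^2 + 4n - 3

Using the Lagrange interpolation formula with nodes 8, 9, 10:
  L_0(n) = (n - 9)(n - 10) / 2
  L_1(n) = (n - 8)(n - 10) / -1
  L_2(n) = (n - 8)(n - 9) / 2
Then P(n) = -291·L_0(n) - 372·L_1(n) - 463·L_2(n).
Expanding and collecting terms gives P(n) = -5n^2 + 4n - 3.
Check: P(10) = -463. ✓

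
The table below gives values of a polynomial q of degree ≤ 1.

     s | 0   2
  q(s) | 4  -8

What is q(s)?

q(s) = -6s + 4

Using the Lagrange interpolation formula with nodes 0, 2:
  L_0(s) = (s - 2) / -2
  L_1(s) = s / 2
Then q(s) = 4·L_0(s) - 8·L_1(s).
Expanding and collecting terms gives q(s) = -6s + 4.
Check: q(0) = 4. ✓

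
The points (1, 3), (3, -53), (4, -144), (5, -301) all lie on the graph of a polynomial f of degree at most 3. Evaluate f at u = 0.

4

Write f(u) = au^3 + bu^2 + cu + d. Substituting each data point gives a linear system:
  a + b + c + d = 3
  27a + 9b + 3c + d = -53
  64a + 16b + 4c + d = -144
  125a + 25b + 5c + d = -301
Solving the system yields a = -3, b = 3, c = -1, d = 4.
So f(u) = -3u³ + 3u² - u + 4.
Then f(0) = 4.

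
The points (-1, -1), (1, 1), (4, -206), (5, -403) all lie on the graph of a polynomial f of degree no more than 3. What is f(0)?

Using the Lagrange interpolation formula with nodes -1, 1, 4, 5:
  L_0(u) = (u - 1)(u - 4)(u - 5) / -60
  L_1(u) = (u + 1)(u - 4)(u - 5) / 24
  L_2(u) = (u + 1)(u - 1)(u - 5) / -15
  L_3(u) = (u + 1)(u - 1)(u - 4) / 24
Then f(u) = -1·L_0(u) + 1·L_1(u) - 206·L_2(u) - 403·L_3(u).
Expanding and collecting terms gives f(u) = -3u³ - 2u² + 4u + 2.
Evaluating at u = 0: f(0) = 2.

2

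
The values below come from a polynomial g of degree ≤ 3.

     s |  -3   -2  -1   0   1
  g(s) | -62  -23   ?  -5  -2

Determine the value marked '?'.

The 4 known points determine the degree-3 polynomial uniquely.
Write g(s) = as^3 + bs^2 + cs + d. Substituting each data point gives a linear system:
  -27a + 9b - 3c + d = -62
  -8a + 4b - 2c + d = -23
  d = -5
  a + b + c + d = -2
Solving the system yields a = 2, b = 0, c = 1, d = -5.
So g(s) = 2s^3 + s - 5.
Then g(-1) = -8.

-8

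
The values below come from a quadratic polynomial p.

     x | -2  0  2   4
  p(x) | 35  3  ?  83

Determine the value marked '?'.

The 3 known points determine the degree-2 polynomial uniquely.
Write p(x) = ax^2 + bx + c. Substituting each data point gives a linear system:
  4a - 2b + c = 35
  c = 3
  16a + 4b + c = 83
Solving the system yields a = 6, b = -4, c = 3.
So p(x) = 6x^2 - 4x + 3.
Then p(2) = 19.

19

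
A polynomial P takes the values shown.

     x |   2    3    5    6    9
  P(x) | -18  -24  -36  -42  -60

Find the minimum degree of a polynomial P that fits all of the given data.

Divided differences on the nodes 2, 3, 5, 6, 9:
  order 0: -18  -24  -36  -42  -60
  order 1: -6  -6  -6  -6
  order 2: 0  0  0
  order 3: 0  0
  order 4: 0
The order-1 divided differences are all -6 (nonzero) and every higher order vanishes, so the data lies on a polynomial of degree exactly 1.

1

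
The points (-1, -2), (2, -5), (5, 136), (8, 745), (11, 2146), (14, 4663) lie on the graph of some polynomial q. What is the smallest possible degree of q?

3

Forward differences of the values at n = -1, 2, 5, 8, 11, 14:
  q  : -2  -5  136  745  2146  4663
  Δ  : -3  141  609  1401  2517
  Δ^2: 144  468  792  1116
  Δ^3: 324  324  324
  Δ^4: 0  0
  Δ^5: 0
The third differences are constant (324) and nonzero, while all higher differences vanish, so the minimal degree is 3.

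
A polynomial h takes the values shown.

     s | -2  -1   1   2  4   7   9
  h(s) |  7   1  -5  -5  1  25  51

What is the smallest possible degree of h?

2

Divided differences on the nodes -2, -1, 1, 2, 4, 7, 9:
  order 0: 7  1  -5  -5  1  25  51
  order 1: -6  -3  0  3  8  13
  order 2: 1  1  1  1  1
  order 3: 0  0  0  0
  order 4: 0  0  0
  order 5: 0  0
  order 6: 0
The order-2 divided differences are all 1 (nonzero) and every higher order vanishes, so the data lies on a polynomial of degree exactly 2.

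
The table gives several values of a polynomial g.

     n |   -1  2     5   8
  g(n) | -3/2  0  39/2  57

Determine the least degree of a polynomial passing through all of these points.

2

Forward differences of the values at n = -1, 2, 5, 8:
  g  : -3/2  0  39/2  57
  Δ  : 3/2  39/2  75/2
  Δ^2: 18  18
  Δ^3: 0
The second differences are constant (18) and nonzero, while all higher differences vanish, so the minimal degree is 2.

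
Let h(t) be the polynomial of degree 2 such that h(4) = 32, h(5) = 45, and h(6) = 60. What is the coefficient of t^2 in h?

Write h(t) = at^2 + bt + c. Substituting each data point gives a linear system:
  16a + 4b + c = 32
  25a + 5b + c = 45
  36a + 6b + c = 60
Solving the system yields a = 1, b = 4, c = 0.
So h(t) = t^2 + 4t.
The leading coefficient is 1.

1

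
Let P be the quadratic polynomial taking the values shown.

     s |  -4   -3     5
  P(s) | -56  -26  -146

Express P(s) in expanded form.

P(s) = -5s^2 - 5s + 4

Write P(s) = as^2 + bs + c. Substituting each data point gives a linear system:
  16a - 4b + c = -56
  9a - 3b + c = -26
  25a + 5b + c = -146
Solving the system yields a = -5, b = -5, c = 4.
So P(s) = -5s^2 - 5s + 4.
Check: P(-4) = -56. ✓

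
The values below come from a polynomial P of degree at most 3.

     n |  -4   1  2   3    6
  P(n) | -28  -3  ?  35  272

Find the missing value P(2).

8

The 4 known points determine the degree-3 polynomial uniquely.
Write P(n) = an^3 + bn^2 + cn + d. Substituting each data point gives a linear system:
  -64a + 16b - 4c + d = -28
  a + b + c + d = -3
  27a + 9b + 3c + d = 35
  216a + 36b + 6c + d = 272
Solving the system yields a = 1, b = 2, c = -2, d = -4.
So P(n) = n³ + 2n² - 2n - 4.
Then P(2) = 8.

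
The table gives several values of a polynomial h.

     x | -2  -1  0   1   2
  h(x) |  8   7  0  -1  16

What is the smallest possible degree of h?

3

Forward differences of the values at x = -2, -1, 0, 1, 2:
  h  : 8  7  0  -1  16
  Δ  : -1  -7  -1  17
  Δ^2: -6  6  18
  Δ^3: 12  12
  Δ^4: 0
The third differences are constant (12) and nonzero, while all higher differences vanish, so the minimal degree is 3.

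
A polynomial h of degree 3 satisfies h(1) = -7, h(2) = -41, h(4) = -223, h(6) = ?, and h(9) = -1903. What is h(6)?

-637

The 4 known points determine the degree-3 polynomial uniquely.
Write h(s) = as^3 + bs^2 + cs + d. Substituting each data point gives a linear system:
  a + b + c + d = -7
  8a + 4b + 2c + d = -41
  64a + 16b + 4c + d = -223
  729a + 81b + 9c + d = -1903
Solving the system yields a = -2, b = -5, c = -5, d = 5.
So h(s) = -2s³ - 5s² - 5s + 5.
Then h(6) = -637.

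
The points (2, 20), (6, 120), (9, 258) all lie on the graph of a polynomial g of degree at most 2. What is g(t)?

g(t) = 3t^2 + t + 6

Write g(t) = at^2 + bt + c. Substituting each data point gives a linear system:
  4a + 2b + c = 20
  36a + 6b + c = 120
  81a + 9b + c = 258
Solving the system yields a = 3, b = 1, c = 6.
So g(t) = 3t^2 + t + 6.
Check: g(2) = 20. ✓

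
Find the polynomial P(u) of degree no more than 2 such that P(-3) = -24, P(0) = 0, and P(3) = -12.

P(u) = -2u^2 + 2u

Write P(u) = au^2 + bu + c. Substituting each data point gives a linear system:
  9a - 3b + c = -24
  c = 0
  9a + 3b + c = -12
Solving the system yields a = -2, b = 2, c = 0.
So P(u) = -2u^2 + 2u.
Check: P(3) = -12. ✓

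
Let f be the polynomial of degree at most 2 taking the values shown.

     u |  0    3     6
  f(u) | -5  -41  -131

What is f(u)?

Write f(u) = au^2 + bu + c. Substituting each data point gives a linear system:
  c = -5
  9a + 3b + c = -41
  36a + 6b + c = -131
Solving the system yields a = -3, b = -3, c = -5.
So f(u) = -3u^2 - 3u - 5.
Check: f(3) = -41. ✓

f(u) = -3u^2 - 3u - 5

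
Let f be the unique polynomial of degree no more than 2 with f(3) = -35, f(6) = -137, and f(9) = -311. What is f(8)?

-245

Forward differences of the values at t = 3, 6, 9:
  f  : -35  -137  -311
  Δ  : -102  -174
  Δ^2: -72
The second differences are constant, confirming degree 2.
Interpolating (Newton forward form) and evaluating at t = 8 gives f(8) = -245.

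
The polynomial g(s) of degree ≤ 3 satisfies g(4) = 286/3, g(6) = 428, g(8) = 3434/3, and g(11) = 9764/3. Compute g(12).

4306

Write g(s) = as^3 + bs^2 + cs + d. Substituting each data point gives a linear system:
  64a + 16b + 4c + d = 286/3
  216a + 36b + 6c + d = 428
  512a + 64b + 8c + d = 3434/3
  1331a + 121b + 11c + d = 9764/3
Solving the system yields a = 3, b = -6, c = -5/3, d = 6.
So g(s) = 3s³ - 6s² - (5/3)s + 6.
Then g(12) = 4306.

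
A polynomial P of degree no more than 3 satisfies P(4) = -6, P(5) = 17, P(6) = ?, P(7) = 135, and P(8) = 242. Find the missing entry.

62

On equispaced nodes a degree-3 polynomial has vanishing fourth forward difference, so
  P(4) - 4·P(5) + 6·P(6) - 4·P(7) + P(8) = 0.
Substituting the known values and solving for P(6):
  6·P(6) = 372
  P(6) = 62.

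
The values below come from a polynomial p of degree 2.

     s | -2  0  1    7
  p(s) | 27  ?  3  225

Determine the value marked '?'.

1

The 3 known points determine the degree-2 polynomial uniquely.
Write p(s) = as^2 + bs + c. Substituting each data point gives a linear system:
  4a - 2b + c = 27
  a + b + c = 3
  49a + 7b + c = 225
Solving the system yields a = 5, b = -3, c = 1.
So p(s) = 5s^2 - 3s + 1.
Then p(0) = 1.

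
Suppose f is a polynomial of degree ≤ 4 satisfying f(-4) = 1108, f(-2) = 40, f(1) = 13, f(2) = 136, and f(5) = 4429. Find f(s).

Using the Lagrange interpolation formula with nodes -4, -2, 1, 2, 5:
  L_0(s) = (s + 2)(s - 1)(s - 2)(s - 5) / 540
  L_1(s) = (s + 4)(s - 1)(s - 2)(s - 5) / -168
  L_2(s) = (s + 4)(s + 2)(s - 2)(s - 5) / 60
  L_3(s) = (s + 4)(s + 2)(s - 1)(s - 5) / -72
  L_4(s) = (s + 4)(s + 2)(s - 1)(s - 2) / 756
Then f(s) = 1108·L_0(s) + 40·L_1(s) + 13·L_2(s) + 136·L_3(s) + 4429·L_4(s).
Expanding and collecting terms gives f(s) = 6s^4 + 6s^3 - 3s^2 + 4.
Check: f(2) = 136. ✓

f(s) = 6s^4 + 6s^3 - 3s^2 + 4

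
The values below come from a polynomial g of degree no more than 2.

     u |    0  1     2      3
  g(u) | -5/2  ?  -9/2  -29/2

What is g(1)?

The 3 known points determine the degree-2 polynomial uniquely.
Write g(u) = au^2 + bu + c. Substituting each data point gives a linear system:
  c = -5/2
  4a + 2b + c = -9/2
  9a + 3b + c = -29/2
Solving the system yields a = -3, b = 5, c = -5/2.
So g(u) = -3u^2 + 5u - 5/2.
Then g(1) = -1/2.

-1/2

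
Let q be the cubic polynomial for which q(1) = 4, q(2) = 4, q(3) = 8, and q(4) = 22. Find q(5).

52

Using the Lagrange interpolation formula with nodes 1, 2, 3, 4:
  L_0(u) = (u - 2)(u - 3)(u - 4) / -6
  L_1(u) = (u - 1)(u - 3)(u - 4) / 2
  L_2(u) = (u - 1)(u - 2)(u - 4) / -2
  L_3(u) = (u - 1)(u - 2)(u - 3) / 6
Then q(u) = 4·L_0(u) + 4·L_1(u) + 8·L_2(u) + 22·L_3(u).
Expanding and collecting terms gives q(u) = u³ - 4u² + 5u + 2.
Evaluating at u = 5: q(5) = 52.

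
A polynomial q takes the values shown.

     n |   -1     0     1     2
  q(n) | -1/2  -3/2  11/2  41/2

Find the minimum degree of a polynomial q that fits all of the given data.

2

Forward differences of the values at n = -1, 0, 1, 2:
  q  : -1/2  -3/2  11/2  41/2
  Δ  : -1  7  15
  Δ^2: 8  8
  Δ^3: 0
The second differences are constant (8) and nonzero, while all higher differences vanish, so the minimal degree is 2.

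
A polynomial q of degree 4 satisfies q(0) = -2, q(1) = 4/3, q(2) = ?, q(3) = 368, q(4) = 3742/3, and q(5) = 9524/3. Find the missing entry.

On equispaced nodes a degree-4 polynomial has vanishing fifth forward difference, so
  - q(0) + 5·q(1) - 10·q(2) + 10·q(3) - 5·q(4) + q(5) = 0.
Substituting the known values and solving for q(2):
  -10·q(2) = -1880/3
  q(2) = 188/3.

188/3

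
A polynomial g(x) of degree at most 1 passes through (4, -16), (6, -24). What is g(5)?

-20

Write g(x) = ax + b. Substituting each data point gives a linear system:
  4a + b = -16
  6a + b = -24
Solving the system yields a = -4, b = 0.
So g(x) = -4x.
Then g(5) = -20.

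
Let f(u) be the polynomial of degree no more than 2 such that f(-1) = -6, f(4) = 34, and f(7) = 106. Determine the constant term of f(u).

Write f(u) = au^2 + bu + c. Substituting each data point gives a linear system:
  a - b + c = -6
  16a + 4b + c = 34
  49a + 7b + c = 106
Solving the system yields a = 2, b = 2, c = -6.
So f(u) = 2u^2 + 2u - 6.
The constant term is -6.

-6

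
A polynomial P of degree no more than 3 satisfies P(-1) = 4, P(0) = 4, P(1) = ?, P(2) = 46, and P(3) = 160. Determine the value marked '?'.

The 4 known points determine the degree-3 polynomial uniquely.
Write P(n) = an^3 + bn^2 + cn + d. Substituting each data point gives a linear system:
  -a + b - c + d = 4
  d = 4
  8a + 4b + 2c + d = 46
  27a + 9b + 3c + d = 160
Solving the system yields a = 6, b = 1, c = -5, d = 4.
So P(n) = 6n^3 + n^2 - 5n + 4.
Then P(1) = 6.

6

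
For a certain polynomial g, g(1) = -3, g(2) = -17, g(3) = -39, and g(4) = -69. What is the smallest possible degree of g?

Forward differences of the values at t = 1, 2, 3, 4:
  g  : -3  -17  -39  -69
  Δ  : -14  -22  -30
  Δ^2: -8  -8
  Δ^3: 0
The second differences are constant (-8) and nonzero, while all higher differences vanish, so the minimal degree is 2.

2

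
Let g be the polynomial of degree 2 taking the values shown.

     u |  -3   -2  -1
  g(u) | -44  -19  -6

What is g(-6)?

Using the Lagrange interpolation formula with nodes -3, -2, -1:
  L_0(u) = (u + 2)(u + 1) / 2
  L_1(u) = (u + 3)(u + 1) / -1
  L_2(u) = (u + 3)(u + 2) / 2
Then g(u) = -44·L_0(u) - 19·L_1(u) - 6·L_2(u).
Expanding and collecting terms gives g(u) = -6u^2 - 5u - 5.
Evaluating at u = -6: g(-6) = -191.

-191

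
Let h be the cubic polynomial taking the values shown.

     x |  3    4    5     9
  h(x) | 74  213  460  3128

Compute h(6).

Using the Lagrange interpolation formula with nodes 3, 4, 5, 9:
  L_0(x) = (x - 4)(x - 5)(x - 9) / -12
  L_1(x) = (x - 3)(x - 5)(x - 9) / 5
  L_2(x) = (x - 3)(x - 4)(x - 9) / -8
  L_3(x) = (x - 3)(x - 4)(x - 5) / 120
Then h(x) = 74·L_0(x) + 213·L_1(x) + 460·L_2(x) + 3128·L_3(x).
Expanding and collecting terms gives h(x) = 5x³ - 6x² - 4x + 5.
Evaluating at x = 6: h(6) = 845.

845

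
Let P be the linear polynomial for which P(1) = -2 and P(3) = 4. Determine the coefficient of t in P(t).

3

Write P(t) = at + b. Substituting each data point gives a linear system:
  a + b = -2
  3a + b = 4
Solving the system yields a = 3, b = -5.
So P(t) = 3t - 5.
The leading coefficient is 3.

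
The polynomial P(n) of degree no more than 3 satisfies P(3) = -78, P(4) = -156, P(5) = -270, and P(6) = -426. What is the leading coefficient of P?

Write P(n) = an^3 + bn^2 + cn + d. Substituting each data point gives a linear system:
  27a + 9b + 3c + d = -78
  64a + 16b + 4c + d = -156
  125a + 25b + 5c + d = -270
  216a + 36b + 6c + d = -426
Solving the system yields a = -1, b = -6, c = 1, d = 0.
So P(n) = -n^3 - 6n^2 + n.
The leading coefficient is -1.

-1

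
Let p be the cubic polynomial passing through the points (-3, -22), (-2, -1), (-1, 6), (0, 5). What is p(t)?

Write p(t) = at^3 + bt^2 + ct + d. Substituting each data point gives a linear system:
  -27a + 9b - 3c + d = -22
  -8a + 4b - 2c + d = -1
  -a + b - c + d = 6
  d = 5
Solving the system yields a = 1, b = -1, c = -3, d = 5.
So p(t) = t^3 - t^2 - 3t + 5.
Check: p(-1) = 6. ✓

p(t) = t^3 - t^2 - 3t + 5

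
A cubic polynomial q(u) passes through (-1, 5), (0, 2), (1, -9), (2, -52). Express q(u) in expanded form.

q(u) = -4u^3 - 4u^2 - 3u + 2

Write q(u) = au^3 + bu^2 + cu + d. Substituting each data point gives a linear system:
  -a + b - c + d = 5
  d = 2
  a + b + c + d = -9
  8a + 4b + 2c + d = -52
Solving the system yields a = -4, b = -4, c = -3, d = 2.
So q(u) = -4u^3 - 4u^2 - 3u + 2.
Check: q(0) = 2. ✓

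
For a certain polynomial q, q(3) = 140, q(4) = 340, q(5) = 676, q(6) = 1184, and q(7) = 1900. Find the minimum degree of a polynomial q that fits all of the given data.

3

Forward differences of the values at x = 3, 4, 5, 6, 7:
  q  : 140  340  676  1184  1900
  Δ  : 200  336  508  716
  Δ^2: 136  172  208
  Δ^3: 36  36
  Δ^4: 0
The third differences are constant (36) and nonzero, while all higher differences vanish, so the minimal degree is 3.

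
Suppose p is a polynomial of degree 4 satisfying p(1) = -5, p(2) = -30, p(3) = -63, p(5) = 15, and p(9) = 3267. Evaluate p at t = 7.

805

Using the Lagrange interpolation formula with nodes 1, 2, 3, 5, 9:
  L_0(t) = (t - 2)(t - 3)(t - 5)(t - 9) / 64
  L_1(t) = (t - 1)(t - 3)(t - 5)(t - 9) / -21
  L_2(t) = (t - 1)(t - 2)(t - 5)(t - 9) / 24
  L_3(t) = (t - 1)(t - 2)(t - 3)(t - 9) / -96
  L_4(t) = (t - 1)(t - 2)(t - 3)(t - 5) / 1344
Then p(t) = -5·L_0(t) - 30·L_1(t) - 63·L_2(t) + 15·L_3(t) + 3267·L_4(t).
Expanding and collecting terms gives p(t) = t^4 - 4t^3 - 5t^2 + 3t.
Evaluating at t = 7: p(7) = 805.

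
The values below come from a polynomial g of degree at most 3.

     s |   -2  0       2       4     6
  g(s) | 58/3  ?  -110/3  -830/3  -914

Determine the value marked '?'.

The 4 known points determine the degree-3 polynomial uniquely.
Write g(s) = as^3 + bs^2 + cs + d. Substituting each data point gives a linear system:
  -8a + 4b - 2c + d = 58/3
  8a + 4b + 2c + d = -110/3
  64a + 16b + 4c + d = -830/3
  216a + 36b + 6c + d = -914
Solving the system yields a = -4, b = -5/3, c = 2, d = -2.
So g(s) = -4s³ - (5/3)s² + 2s - 2.
Then g(0) = -2.

-2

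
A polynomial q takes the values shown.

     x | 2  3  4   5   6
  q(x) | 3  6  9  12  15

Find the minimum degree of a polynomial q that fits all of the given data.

1

Forward differences of the values at x = 2, 3, 4, 5, 6:
  q  : 3  6  9  12  15
  Δ  : 3  3  3  3
  Δ^2: 0  0  0
  Δ^3: 0  0
  Δ^4: 0
The first differences are constant (3) and nonzero, while all higher differences vanish, so the minimal degree is 1.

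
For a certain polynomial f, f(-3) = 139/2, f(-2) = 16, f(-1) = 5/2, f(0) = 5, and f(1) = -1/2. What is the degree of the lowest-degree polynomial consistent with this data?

Forward differences of the values at x = -3, -2, -1, 0, 1:
  f  : 139/2  16  5/2  5  -1/2
  Δ  : -107/2  -27/2  5/2  -11/2
  Δ^2: 40  16  -8
  Δ^3: -24  -24
  Δ^4: 0
The third differences are constant (-24) and nonzero, while all higher differences vanish, so the minimal degree is 3.

3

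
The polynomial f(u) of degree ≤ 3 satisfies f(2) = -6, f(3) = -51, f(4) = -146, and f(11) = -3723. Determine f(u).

f(u) = -3u^3 + 2u^2 + 2u + 6

Write f(u) = au^3 + bu^2 + cu + d. Substituting each data point gives a linear system:
  8a + 4b + 2c + d = -6
  27a + 9b + 3c + d = -51
  64a + 16b + 4c + d = -146
  1331a + 121b + 11c + d = -3723
Solving the system yields a = -3, b = 2, c = 2, d = 6.
So f(u) = -3u³ + 2u² + 2u + 6.
Check: f(2) = -6. ✓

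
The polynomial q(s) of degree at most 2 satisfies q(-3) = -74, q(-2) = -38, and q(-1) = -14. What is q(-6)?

-254

Using the Lagrange interpolation formula with nodes -3, -2, -1:
  L_0(s) = (s + 2)(s + 1) / 2
  L_1(s) = (s + 3)(s + 1) / -1
  L_2(s) = (s + 3)(s + 2) / 2
Then q(s) = -74·L_0(s) - 38·L_1(s) - 14·L_2(s).
Expanding and collecting terms gives q(s) = -6s^2 + 6s - 2.
Evaluating at s = -6: q(-6) = -254.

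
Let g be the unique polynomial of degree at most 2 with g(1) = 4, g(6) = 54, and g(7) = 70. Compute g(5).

Using the Lagrange interpolation formula with nodes 1, 6, 7:
  L_0(x) = (x - 6)(x - 7) / 30
  L_1(x) = (x - 1)(x - 7) / -5
  L_2(x) = (x - 1)(x - 6) / 6
Then g(x) = 4·L_0(x) + 54·L_1(x) + 70·L_2(x).
Expanding and collecting terms gives g(x) = x² + 3x.
Evaluating at x = 5: g(5) = 40.

40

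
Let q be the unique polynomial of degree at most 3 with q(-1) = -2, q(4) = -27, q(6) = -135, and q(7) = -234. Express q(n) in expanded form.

Using the Lagrange interpolation formula with nodes -1, 4, 6, 7:
  L_0(n) = (n - 4)(n - 6)(n - 7) / -280
  L_1(n) = (n + 1)(n - 6)(n - 7) / 30
  L_2(n) = (n + 1)(n - 4)(n - 7) / -14
  L_3(n) = (n + 1)(n - 4)(n - 6) / 24
Then q(n) = -2·L_0(n) - 27·L_1(n) - 135·L_2(n) - 234·L_3(n).
Expanding and collecting terms gives q(n) = -n^3 + 2n^2 + 2n - 3.
Check: q(6) = -135. ✓

q(n) = -n^3 + 2n^2 + 2n - 3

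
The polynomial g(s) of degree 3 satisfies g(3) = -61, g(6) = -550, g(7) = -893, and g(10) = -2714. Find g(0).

Write g(s) = as^3 + bs^2 + cs + d. Substituting each data point gives a linear system:
  27a + 9b + 3c + d = -61
  216a + 36b + 6c + d = -550
  343a + 49b + 7c + d = -893
  1000a + 100b + 10c + d = -2714
Solving the system yields a = -3, b = 3, c = -1, d = -4.
So g(s) = -3s^3 + 3s^2 - s - 4.
Then g(0) = -4.

-4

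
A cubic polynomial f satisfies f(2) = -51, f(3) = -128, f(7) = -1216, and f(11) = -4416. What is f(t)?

Write f(t) = at^3 + bt^2 + ct + d. Substituting each data point gives a linear system:
  8a + 4b + 2c + d = -51
  27a + 9b + 3c + d = -128
  343a + 49b + 7c + d = -1216
  1331a + 121b + 11c + d = -4416
Solving the system yields a = -3, b = -3, c = -5, d = -5.
So f(t) = -3t³ - 3t² - 5t - 5.
Check: f(11) = -4416. ✓

f(t) = -3t^3 - 3t^2 - 5t - 5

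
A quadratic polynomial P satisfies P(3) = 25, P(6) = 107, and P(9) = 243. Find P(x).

P(x) = 3x^2 + (1/3)x - 3

Write P(x) = ax^2 + bx + c. Substituting each data point gives a linear system:
  9a + 3b + c = 25
  36a + 6b + c = 107
  81a + 9b + c = 243
Solving the system yields a = 3, b = 1/3, c = -3.
So P(x) = 3x² + (1/3)x - 3.
Check: P(6) = 107. ✓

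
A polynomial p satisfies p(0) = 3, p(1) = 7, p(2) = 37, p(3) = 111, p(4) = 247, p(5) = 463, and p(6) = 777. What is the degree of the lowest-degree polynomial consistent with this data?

Forward differences of the values at s = 0, 1, 2, 3, 4, 5, 6:
  p  : 3  7  37  111  247  463  777
  Δ  : 4  30  74  136  216  314
  Δ^2: 26  44  62  80  98
  Δ^3: 18  18  18  18
  Δ^4: 0  0  0
  Δ^5: 0  0
  Δ^6: 0
The third differences are constant (18) and nonzero, while all higher differences vanish, so the minimal degree is 3.

3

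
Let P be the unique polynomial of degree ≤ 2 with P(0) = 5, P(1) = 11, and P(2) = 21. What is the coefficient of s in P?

Write P(s) = as^2 + bs + c. Substituting each data point gives a linear system:
  c = 5
  a + b + c = 11
  4a + 2b + c = 21
Solving the system yields a = 2, b = 4, c = 5.
So P(s) = 2s² + 4s + 5.
The coefficient of s is 4.

4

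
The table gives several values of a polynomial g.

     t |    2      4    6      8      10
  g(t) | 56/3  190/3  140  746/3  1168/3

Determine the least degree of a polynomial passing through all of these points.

2

Forward differences of the values at t = 2, 4, 6, 8, 10:
  g  : 56/3  190/3  140  746/3  1168/3
  Δ  : 134/3  230/3  326/3  422/3
  Δ^2: 32  32  32
  Δ^3: 0  0
  Δ^4: 0
The second differences are constant (32) and nonzero, while all higher differences vanish, so the minimal degree is 2.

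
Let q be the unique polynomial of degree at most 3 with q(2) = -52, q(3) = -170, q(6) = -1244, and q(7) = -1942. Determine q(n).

q(n) = -5n^3 - 5n^2 + 2n + 4

Write q(n) = an^3 + bn^2 + cn + d. Substituting each data point gives a linear system:
  8a + 4b + 2c + d = -52
  27a + 9b + 3c + d = -170
  216a + 36b + 6c + d = -1244
  343a + 49b + 7c + d = -1942
Solving the system yields a = -5, b = -5, c = 2, d = 4.
So q(n) = -5n^3 - 5n^2 + 2n + 4.
Check: q(2) = -52. ✓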